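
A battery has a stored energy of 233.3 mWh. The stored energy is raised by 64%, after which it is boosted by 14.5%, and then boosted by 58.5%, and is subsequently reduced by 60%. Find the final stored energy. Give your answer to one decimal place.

Each change multiplies by a factor: 1.64 × 1.145 × 1.585 × 0.4 = 1.1905252.
233.3 × 1.1905252 = 277.74952916 ≈ 277.7.

277.7 mWh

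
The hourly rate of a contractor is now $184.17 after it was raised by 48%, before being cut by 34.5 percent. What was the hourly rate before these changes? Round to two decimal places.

The overall multiplier applied was 1.48 × 0.655 = 0.9694.
So the original hourly rate was $184.17 ÷ 0.9694 ≈ $189.98.

$189.98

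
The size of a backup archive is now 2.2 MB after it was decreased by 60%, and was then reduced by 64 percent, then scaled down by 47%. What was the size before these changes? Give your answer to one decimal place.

Undoing the 47% decrease: 2.2 ÷ 0.53 ≈ 4.150943.
Undoing the 64% decrease: 4.150943 ÷ 0.36 ≈ 11.530397.
Undoing the 60% decrease: 11.530397 ÷ 0.4 ≈ 28.8 MB.

28.8 MB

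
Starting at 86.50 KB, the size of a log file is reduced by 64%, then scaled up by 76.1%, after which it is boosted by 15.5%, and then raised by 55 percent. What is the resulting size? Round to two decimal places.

64% decrease: 86.50 × 0.36 = 31.14.
After the 76.1% increase: 31.14 × 1.761 = 54.83754.
15.5% increase: 54.83754 × 1.155 = 63.3373587.
55% increase: 63.3373587 × 1.55 = 98.172905985 ≈ 98.17.

98.17 KB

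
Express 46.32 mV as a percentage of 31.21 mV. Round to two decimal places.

46.32 mV ÷ 31.21 mV ≈ 148.41%.

148.41%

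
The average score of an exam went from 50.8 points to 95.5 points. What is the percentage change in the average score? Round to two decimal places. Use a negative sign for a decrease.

Change: 95.5 − 50.8 = 44.7.
Relative to the original: 44.7 ÷ 50.8 ≈ 87.99%.

87.99%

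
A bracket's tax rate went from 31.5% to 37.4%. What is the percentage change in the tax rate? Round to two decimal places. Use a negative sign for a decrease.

The change is 37.4 − 31.5 = 5.9 percentage points.
Relative to the original 31.5%, that is 5.9 ÷ 31.5 ≈ 18.73%.

18.73%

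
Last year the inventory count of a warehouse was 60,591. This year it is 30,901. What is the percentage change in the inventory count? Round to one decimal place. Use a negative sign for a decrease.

Change: 30,901 − 60,591 = -29,690.
Relative to the original: -29,690 ÷ 60,591 ≈ -49.0%.

-49.0%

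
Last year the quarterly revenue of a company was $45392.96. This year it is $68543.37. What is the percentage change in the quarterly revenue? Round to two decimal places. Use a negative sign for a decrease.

Change: $68543.37 − $45392.96 = $23150.41.
Relative to the original: $23150.41 ÷ $45392.96 ≈ 51.00%.

51.00%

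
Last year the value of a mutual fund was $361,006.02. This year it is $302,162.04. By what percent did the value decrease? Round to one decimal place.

Change: $302,162.04 − $361,006.02 = -$58,843.98.
Relative to the original: -$58,843.98 ÷ $361,006.02 ≈ -16.3%.
So the value decreased by 16.3%.

16.3%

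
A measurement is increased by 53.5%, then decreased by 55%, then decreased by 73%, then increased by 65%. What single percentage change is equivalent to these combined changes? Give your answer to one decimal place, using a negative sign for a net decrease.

The combined multiplier is 1.535 × 0.45 × 0.27 × 1.65 = 0.307729125.
That corresponds to a decrease of 69.2%.

-69.2%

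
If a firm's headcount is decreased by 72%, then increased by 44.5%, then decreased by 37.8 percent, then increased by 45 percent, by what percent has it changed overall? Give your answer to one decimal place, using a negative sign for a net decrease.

A 72% decrease multiplies by 0.28.
Then a 44.5% increase: 0.28 × 1.445 = 0.4046.
Then a 37.8% decrease: 0.4046 × 0.622 = 0.2516612.
Then a 45% increase: 0.2516612 × 1.45 = 0.36490874.
Overall factor 0.36490874, i.e. -63.5%.

-63.5%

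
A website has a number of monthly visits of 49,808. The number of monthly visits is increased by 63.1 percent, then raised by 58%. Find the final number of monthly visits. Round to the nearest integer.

128,354

Each change multiplies by a factor: 1.631 × 1.58 = 2.57698.
49,808 × 2.57698 = 128354.21984 ≈ 128,354.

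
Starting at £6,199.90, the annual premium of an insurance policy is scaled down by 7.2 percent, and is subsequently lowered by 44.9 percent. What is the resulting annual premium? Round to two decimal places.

£3,170.18

7.2% decrease: £6,199.90 × 0.928 = £5753.5072.
44.9% decrease: £5753.5072 × 0.551 = £3170.1824672 ≈ £3,170.18.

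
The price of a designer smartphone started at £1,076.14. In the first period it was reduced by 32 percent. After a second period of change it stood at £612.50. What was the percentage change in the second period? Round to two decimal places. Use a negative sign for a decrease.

-16.30%

After the first period: £1,076.14 × 0.68 = £731.7752.
Second-period multiplier: £612.50 ÷ £731.7752 ≈ 0.837006.
That is a change of -16.30%.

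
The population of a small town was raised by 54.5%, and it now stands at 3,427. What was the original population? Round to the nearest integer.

The overall multiplier applied was 1.545.
So the original population was 3,427 ÷ 1.545 ≈ 2,218.

2,218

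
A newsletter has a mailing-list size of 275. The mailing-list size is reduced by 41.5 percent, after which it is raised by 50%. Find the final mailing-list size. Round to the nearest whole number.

Each change multiplies by a factor: 0.585 × 1.5 = 0.8775.
275 × 0.8775 = 241.3125 ≈ 241.

241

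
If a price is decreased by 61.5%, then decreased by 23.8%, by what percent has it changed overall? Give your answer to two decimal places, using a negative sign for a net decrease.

The combined multiplier is 0.385 × 0.762 = 0.29337.
That corresponds to a decrease of 70.66%.

-70.66%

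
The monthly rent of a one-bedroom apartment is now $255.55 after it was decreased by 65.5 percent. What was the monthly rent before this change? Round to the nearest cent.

The overall multiplier applied was 0.345.
So the original monthly rent was $255.55 ÷ 0.345 ≈ $740.72.

$740.72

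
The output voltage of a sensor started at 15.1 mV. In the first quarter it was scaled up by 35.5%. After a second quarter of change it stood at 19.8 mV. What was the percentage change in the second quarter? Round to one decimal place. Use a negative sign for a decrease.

After the first quarter: 15.1 × 1.355 = 20.4605.
Second-quarter multiplier: 19.8 ÷ 20.4605 ≈ 0.96772.
That is a change of -3.2%.

-3.2%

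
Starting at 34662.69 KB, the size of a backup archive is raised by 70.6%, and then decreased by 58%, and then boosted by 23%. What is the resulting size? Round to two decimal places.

Each change multiplies by a factor: 1.706 × 0.42 × 1.23 = 0.8813196.
34662.69 × 0.8813196 = 30548.908085724 ≈ 30548.91.

30548.91 KB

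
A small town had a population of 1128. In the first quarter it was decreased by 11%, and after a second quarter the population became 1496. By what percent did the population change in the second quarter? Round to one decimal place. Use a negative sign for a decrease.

49.0%

After the first quarter: 1128 × 0.89 = 1003.92.
Second-quarter multiplier: 1496 ÷ 1003.92 ≈ 1.49016.
That is a change of 49.0%.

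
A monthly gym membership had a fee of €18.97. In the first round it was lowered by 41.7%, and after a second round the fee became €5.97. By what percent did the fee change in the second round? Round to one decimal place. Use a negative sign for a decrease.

After the first round: €18.97 × 0.583 = €11.05951.
Second-round multiplier: €5.97 ÷ €11.05951 ≈ 0.53981.
That is a change of -46.0%.

-46.0%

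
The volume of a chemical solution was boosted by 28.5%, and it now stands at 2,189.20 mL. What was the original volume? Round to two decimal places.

1,703.66 mL

The overall multiplier applied was 1.285.
So the original volume was 2,189.20 ÷ 1.285 ≈ 1,703.66 mL.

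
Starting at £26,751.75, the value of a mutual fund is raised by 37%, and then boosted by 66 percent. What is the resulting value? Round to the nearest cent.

Each change multiplies by a factor: 1.37 × 1.66 = 2.2742.
£26,751.75 × 2.2742 = £60838.82985 ≈ £60,838.83.

£60,838.83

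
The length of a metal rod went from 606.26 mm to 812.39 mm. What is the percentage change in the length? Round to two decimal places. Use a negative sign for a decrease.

34.00%

Change: 812.39 − 606.26 = 206.13.
Relative to the original: 206.13 ÷ 606.26 ≈ 34.00%.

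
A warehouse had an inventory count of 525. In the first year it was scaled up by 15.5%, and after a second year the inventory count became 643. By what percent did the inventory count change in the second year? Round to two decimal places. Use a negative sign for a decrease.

After the first year: 525 × 1.155 = 606.375.
Second-year multiplier: 643 ÷ 606.375 ≈ 1.0604.
That is a change of 6.04%.

6.04%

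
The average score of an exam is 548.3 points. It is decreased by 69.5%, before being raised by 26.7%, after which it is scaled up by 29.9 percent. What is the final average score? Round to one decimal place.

Each change multiplies by a factor: 0.305 × 1.267 × 1.299 = 0.501979065.
548.3 × 0.501979065 = 275.2351213395 ≈ 275.2.

275.2 points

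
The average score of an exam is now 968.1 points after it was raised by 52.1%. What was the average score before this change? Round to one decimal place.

636.5 points

The overall multiplier applied was 1.521.
So the original average score was 968.1 ÷ 1.521 ≈ 636.5 points.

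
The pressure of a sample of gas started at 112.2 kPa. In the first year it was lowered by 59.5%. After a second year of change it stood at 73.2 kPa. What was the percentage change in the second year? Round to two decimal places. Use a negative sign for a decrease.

61.09%

After the first year: 112.2 × 0.405 = 45.441.
Second-year multiplier: 73.2 ÷ 45.441 ≈ 1.61088.
That is a change of 61.09%.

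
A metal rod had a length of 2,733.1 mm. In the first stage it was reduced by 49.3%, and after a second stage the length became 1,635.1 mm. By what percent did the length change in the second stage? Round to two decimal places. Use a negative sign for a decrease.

After the first stage: 2,733.1 × 0.507 = 1385.6817.
Second-stage multiplier: 1,635.1 ÷ 1385.6817 ≈ 1.179997.
That is a change of 18.00%.

18.00%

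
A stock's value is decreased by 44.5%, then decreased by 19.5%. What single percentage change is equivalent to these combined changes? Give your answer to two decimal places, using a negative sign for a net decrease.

-55.32%

The combined multiplier is 0.555 × 0.805 = 0.446775.
That corresponds to a decrease of 55.32%.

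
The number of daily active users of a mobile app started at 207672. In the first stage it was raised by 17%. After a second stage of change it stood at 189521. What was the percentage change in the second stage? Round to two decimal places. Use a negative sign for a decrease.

-22.00%

After the first stage: 207672 × 1.17 = 242976.24.
Second-stage multiplier: 189521 ÷ 242976.24 ≈ 0.779998.
That is a change of -22.00%.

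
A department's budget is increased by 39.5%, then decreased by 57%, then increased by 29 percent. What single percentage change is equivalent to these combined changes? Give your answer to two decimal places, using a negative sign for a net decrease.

-22.62%

A 39.5% increase multiplies by 1.395.
Then a 57% decrease: 1.395 × 0.43 = 0.59985.
Then a 29% increase: 0.59985 × 1.29 = 0.7738065.
Overall factor 0.7738065, i.e. -22.62%.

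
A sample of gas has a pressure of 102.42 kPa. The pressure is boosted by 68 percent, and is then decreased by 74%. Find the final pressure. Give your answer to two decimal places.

Each change multiplies by a factor: 1.68 × 0.26 = 0.4368.
102.42 × 0.4368 = 44.737056 ≈ 44.74.

44.74 kPa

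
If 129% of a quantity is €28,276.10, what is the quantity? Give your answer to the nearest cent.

€28,276.10 ÷ 1.29 ≈ €21,919.46.

€21,919.46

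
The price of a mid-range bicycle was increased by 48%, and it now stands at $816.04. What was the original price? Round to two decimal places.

The overall multiplier applied was 1.48.
So the original price was $816.04 ÷ 1.48 ≈ $551.38.

$551.38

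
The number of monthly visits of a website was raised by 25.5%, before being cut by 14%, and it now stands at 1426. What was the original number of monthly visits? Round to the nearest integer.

1321

Undoing the 14% decrease: 1426 ÷ 0.86 ≈ 1658.139535.
Undoing the 25.5% increase: 1658.139535 ÷ 1.255 ≈ 1321.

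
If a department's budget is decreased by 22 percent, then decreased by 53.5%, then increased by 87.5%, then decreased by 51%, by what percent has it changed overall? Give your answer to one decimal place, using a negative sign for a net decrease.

-66.7%

A 22% decrease multiplies by 0.78.
Then a 53.5% decrease: 0.78 × 0.465 = 0.3627.
Then an 87.5% increase: 0.3627 × 1.875 = 0.6800625.
Then a 51% decrease: 0.6800625 × 0.49 = 0.333230625.
Overall factor 0.333230625, i.e. -66.7%.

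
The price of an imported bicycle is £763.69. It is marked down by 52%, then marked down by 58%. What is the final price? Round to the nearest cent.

£153.96

Apply the 52% decrease: £763.69 × 0.48 = £366.5712.
After the 58% decrease: £366.5712 × 0.42 = £153.959904 ≈ £153.96.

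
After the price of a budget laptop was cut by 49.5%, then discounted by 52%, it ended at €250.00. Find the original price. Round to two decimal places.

The overall multiplier applied was 0.505 × 0.48 = 0.2424.
So the original price was €250.00 ÷ 0.2424 ≈ €1031.35.

€1031.35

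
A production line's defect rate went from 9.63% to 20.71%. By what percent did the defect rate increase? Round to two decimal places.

The change is 20.71 − 9.63 = 11.08 percentage points.
Relative to the original 9.63%, that is 11.08 ÷ 9.63 ≈ 115.06%.
So the defect rate rose by 115.06%.

115.06%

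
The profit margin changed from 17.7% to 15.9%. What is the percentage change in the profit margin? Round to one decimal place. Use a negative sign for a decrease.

The change is 15.9 − 17.7 = -1.8 percentage points.
Relative to the original 17.7%, that is -1.8 ÷ 17.7 ≈ -10.2%.

-10.2%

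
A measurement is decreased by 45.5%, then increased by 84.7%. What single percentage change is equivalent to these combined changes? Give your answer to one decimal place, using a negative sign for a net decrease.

0.7%

The combined multiplier is 0.545 × 1.847 = 1.006615.
That corresponds to an increase of 0.7%.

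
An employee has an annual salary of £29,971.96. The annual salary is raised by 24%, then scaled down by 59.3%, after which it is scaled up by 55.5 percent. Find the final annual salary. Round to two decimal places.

Each change multiplies by a factor: 1.24 × 0.407 × 1.555 = 0.7847774.
£29,971.96 × 0.7847774 = £23521.316841704 ≈ £23,521.32.

£23,521.32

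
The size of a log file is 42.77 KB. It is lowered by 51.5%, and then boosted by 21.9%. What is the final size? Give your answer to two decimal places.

25.29 KB

After the 51.5% decrease: 42.77 × 0.485 = 20.74345.
21.9% increase: 20.74345 × 1.219 = 25.28626555 ≈ 25.29.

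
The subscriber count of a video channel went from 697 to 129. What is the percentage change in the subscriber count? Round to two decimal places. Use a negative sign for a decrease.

Change: 129 − 697 = -568.
Relative to the original: -568 ÷ 697 ≈ -81.49%.

-81.49%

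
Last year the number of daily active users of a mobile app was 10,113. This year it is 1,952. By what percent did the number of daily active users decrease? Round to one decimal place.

Change: 1,952 − 10,113 = -8,161.
Relative to the original: -8,161 ÷ 10,113 ≈ -80.7%.
So the number of daily active users decreased by 80.7%.

80.7%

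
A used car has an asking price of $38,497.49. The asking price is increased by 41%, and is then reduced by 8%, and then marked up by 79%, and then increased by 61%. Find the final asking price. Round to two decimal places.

$143,919.04

41% increase: $38,497.49 × 1.41 = $54281.4609.
After the 8% decrease: $54281.4609 × 0.92 = $49938.944028.
79% increase: $49938.944028 × 1.79 = $89390.70981012.
61% increase: $89390.70981012 × 1.61 = $143919.0427942932 ≈ $143,919.04.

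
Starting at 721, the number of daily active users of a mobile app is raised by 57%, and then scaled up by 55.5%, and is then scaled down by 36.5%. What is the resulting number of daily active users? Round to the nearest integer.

Apply the 57% increase: 721 × 1.57 = 1131.97.
After the 55.5% increase: 1131.97 × 1.555 = 1760.21335.
Apply the 36.5% decrease: 1760.21335 × 0.635 = 1117.73547725 ≈ 1118.

1118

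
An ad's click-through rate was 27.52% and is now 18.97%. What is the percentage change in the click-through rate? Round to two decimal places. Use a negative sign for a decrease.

-31.07%

The change is 18.97 − 27.52 = -8.55 percentage points.
Relative to the original 27.52%, that is -8.55 ÷ 27.52 ≈ -31.07%.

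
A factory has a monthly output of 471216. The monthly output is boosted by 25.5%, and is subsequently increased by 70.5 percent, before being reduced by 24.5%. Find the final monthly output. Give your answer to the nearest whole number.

Apply the 25.5% increase: 471216 × 1.255 = 591376.08.
After the 70.5% increase: 591376.08 × 1.705 = 1008296.2164.
After the 24.5% decrease: 1008296.2164 × 0.755 = 761263.643382 ≈ 761264.

761264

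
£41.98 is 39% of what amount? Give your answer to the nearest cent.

£107.64

£41.98 ÷ 0.39 ≈ £107.64.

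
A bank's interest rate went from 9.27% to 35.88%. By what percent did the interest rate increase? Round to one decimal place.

The change is 35.88 − 9.27 = 26.61 percentage points.
Relative to the original 9.27%, that is 26.61 ÷ 9.27 ≈ 287.1%.
So the interest rate rose by 287.1%.

287.1%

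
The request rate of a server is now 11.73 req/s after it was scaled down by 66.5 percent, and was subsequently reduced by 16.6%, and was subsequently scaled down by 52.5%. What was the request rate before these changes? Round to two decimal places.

88.39 req/s

The overall multiplier applied was 0.335 × 0.834 × 0.475 = 0.13271025.
So the original request rate was 11.73 ÷ 0.13271025 ≈ 88.39 req/s.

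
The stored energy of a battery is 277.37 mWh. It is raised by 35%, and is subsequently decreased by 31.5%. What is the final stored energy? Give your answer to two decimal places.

256.50 mWh

After the 35% increase: 277.37 × 1.35 = 374.4495.
31.5% decrease: 374.4495 × 0.685 = 256.4979075 ≈ 256.50.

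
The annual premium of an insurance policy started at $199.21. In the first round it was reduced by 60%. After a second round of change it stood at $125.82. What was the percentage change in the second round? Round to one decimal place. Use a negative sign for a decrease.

After the first round: $199.21 × 0.4 = $79.684.
Second-round multiplier: $125.82 ÷ $79.684 ≈ 1.57899.
That is a change of 57.9%.

57.9%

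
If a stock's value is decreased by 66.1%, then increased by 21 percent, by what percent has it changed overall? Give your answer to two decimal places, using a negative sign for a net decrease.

A 66.1% decrease multiplies by 0.339.
Then a 21% increase: 0.339 × 1.21 = 0.41019.
Overall factor 0.41019, i.e. -58.98%.

-58.98%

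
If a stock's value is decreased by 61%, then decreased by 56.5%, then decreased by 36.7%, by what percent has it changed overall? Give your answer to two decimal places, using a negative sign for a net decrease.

-89.26%

The combined multiplier is 0.39 × 0.435 × 0.633 = 0.10738845.
That corresponds to a decrease of 89.26%.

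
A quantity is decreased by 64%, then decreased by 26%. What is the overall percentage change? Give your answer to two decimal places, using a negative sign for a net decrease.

A 64% decrease multiplies by 0.36.
Then a 26% decrease: 0.36 × 0.74 = 0.2664.
Overall factor 0.2664, i.e. -73.36%.

-73.36%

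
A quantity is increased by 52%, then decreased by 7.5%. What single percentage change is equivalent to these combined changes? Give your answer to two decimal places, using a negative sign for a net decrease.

A 52% increase multiplies by 1.52.
Then a 7.5% decrease: 1.52 × 0.925 = 1.406.
Overall factor 1.406, i.e. 40.60%.

40.60%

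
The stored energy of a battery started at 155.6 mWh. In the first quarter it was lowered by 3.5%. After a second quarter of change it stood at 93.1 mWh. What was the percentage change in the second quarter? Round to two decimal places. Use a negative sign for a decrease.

After the first quarter: 155.6 × 0.965 = 150.154.
Second-quarter multiplier: 93.1 ÷ 150.154 ≈ 0.62003.
That is a change of -38.00%.

-38.00%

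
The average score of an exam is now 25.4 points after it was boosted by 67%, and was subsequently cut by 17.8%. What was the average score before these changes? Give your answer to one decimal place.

Undoing the 17.8% decrease: 25.4 ÷ 0.822 ≈ 30.900243.
Undoing the 67% increase: 30.900243 ÷ 1.67 ≈ 18.5 points.

18.5 points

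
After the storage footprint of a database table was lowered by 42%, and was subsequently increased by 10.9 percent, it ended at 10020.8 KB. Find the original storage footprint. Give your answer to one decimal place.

Undoing the 10.9% increase: 10020.8 ÷ 1.109 ≈ 9035.888188.
Undoing the 42% decrease: 9035.888188 ÷ 0.58 ≈ 15579.1 KB.

15579.1 KB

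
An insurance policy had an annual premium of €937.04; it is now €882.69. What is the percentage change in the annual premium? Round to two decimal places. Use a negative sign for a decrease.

-5.80%

Change: €882.69 − €937.04 = -€54.35.
Relative to the original: -€54.35 ÷ €937.04 ≈ -5.80%.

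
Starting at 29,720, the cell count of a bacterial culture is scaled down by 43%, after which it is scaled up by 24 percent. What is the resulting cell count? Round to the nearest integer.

43% decrease: 29,720 × 0.57 = 16940.4.
24% increase: 16940.4 × 1.24 = 21006.096 ≈ 21,006.

21,006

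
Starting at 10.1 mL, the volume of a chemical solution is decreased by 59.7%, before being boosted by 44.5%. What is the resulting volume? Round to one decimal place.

5.9 mL

Apply the 59.7% decrease: 10.1 × 0.403 = 4.0703.
After the 44.5% increase: 4.0703 × 1.445 = 5.8815835 ≈ 5.9.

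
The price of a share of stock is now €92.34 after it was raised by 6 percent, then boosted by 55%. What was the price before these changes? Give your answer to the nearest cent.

The overall multiplier applied was 1.06 × 1.55 = 1.643.
So the original price was €92.34 ÷ 1.643 ≈ €56.20.

€56.20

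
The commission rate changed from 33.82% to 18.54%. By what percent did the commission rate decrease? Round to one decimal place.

45.2%

The change is 18.54 − 33.82 = -15.28 percentage points.
Relative to the original 33.82%, that is -15.28 ÷ 33.82 ≈ -45.2%.
So the commission rate fell by 45.2%.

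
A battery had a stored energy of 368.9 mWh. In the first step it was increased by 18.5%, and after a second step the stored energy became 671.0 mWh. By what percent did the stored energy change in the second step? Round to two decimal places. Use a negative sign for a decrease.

After the first step: 368.9 × 1.185 = 437.1465.
Second-step multiplier: 671.0 ÷ 437.1465 ≈ 1.534955.
That is a change of 53.50%.

53.50%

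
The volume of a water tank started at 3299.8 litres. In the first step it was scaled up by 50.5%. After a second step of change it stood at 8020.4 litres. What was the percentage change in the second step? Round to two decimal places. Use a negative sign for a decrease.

After the first step: 3299.8 × 1.505 = 4966.199.
Second-step multiplier: 8020.4 ÷ 4966.199 ≈ 1.614998.
That is a change of 61.50%.

61.50%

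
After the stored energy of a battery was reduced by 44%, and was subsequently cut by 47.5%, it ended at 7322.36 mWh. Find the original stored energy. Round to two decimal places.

Undoing the 47.5% decrease: 7322.36 ÷ 0.525 ≈ 13947.352381.
Undoing the 44% decrease: 13947.352381 ÷ 0.56 ≈ 24905.99 mWh.

24905.99 mWh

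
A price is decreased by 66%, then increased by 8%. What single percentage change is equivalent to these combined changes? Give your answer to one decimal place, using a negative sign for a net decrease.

-63.3%

The combined multiplier is 0.34 × 1.08 = 0.3672.
That corresponds to a decrease of 63.3%.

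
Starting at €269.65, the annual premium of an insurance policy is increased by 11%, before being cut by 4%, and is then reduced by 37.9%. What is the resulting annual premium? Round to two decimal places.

Each change multiplies by a factor: 1.11 × 0.96 × 0.621 = 0.6617376.
€269.65 × 0.6617376 = €178.43754384 ≈ €178.44.

€178.44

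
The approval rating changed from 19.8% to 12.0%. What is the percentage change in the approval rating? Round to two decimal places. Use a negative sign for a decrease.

The change is 12.0 − 19.8 = -7.8 percentage points.
Relative to the original 19.8%, that is -7.8 ÷ 19.8 ≈ -39.39%.

-39.39%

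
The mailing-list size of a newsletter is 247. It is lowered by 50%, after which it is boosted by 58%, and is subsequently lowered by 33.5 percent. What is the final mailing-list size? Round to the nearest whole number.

After the 50% decrease: 247 × 0.5 = 123.5.
58% increase: 123.5 × 1.58 = 195.13.
Apply the 33.5% decrease: 195.13 × 0.665 = 129.76145 ≈ 130.

130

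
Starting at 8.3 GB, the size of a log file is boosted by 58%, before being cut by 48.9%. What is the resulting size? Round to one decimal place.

Each change multiplies by a factor: 1.58 × 0.511 = 0.80738.
8.3 × 0.80738 = 6.701254 ≈ 6.7.

6.7 GB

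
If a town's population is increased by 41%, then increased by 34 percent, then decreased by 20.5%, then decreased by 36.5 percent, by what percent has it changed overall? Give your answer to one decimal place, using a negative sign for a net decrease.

-4.6%

The combined multiplier is 1.41 × 1.34 × 0.795 × 0.635 = 0.953816355.
That corresponds to a decrease of 4.6%.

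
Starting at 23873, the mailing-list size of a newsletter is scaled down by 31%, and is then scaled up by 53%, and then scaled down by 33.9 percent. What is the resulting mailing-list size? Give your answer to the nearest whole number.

31% decrease: 23873 × 0.69 = 16472.37.
53% increase: 16472.37 × 1.53 = 25202.7261.
Apply the 33.9% decrease: 25202.7261 × 0.661 = 16659.0019521 ≈ 16659.

16659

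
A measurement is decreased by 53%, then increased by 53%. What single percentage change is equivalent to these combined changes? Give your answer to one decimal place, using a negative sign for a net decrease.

The combined multiplier is 0.47 × 1.53 = 0.7191.
That corresponds to a decrease of 28.1%.

-28.1%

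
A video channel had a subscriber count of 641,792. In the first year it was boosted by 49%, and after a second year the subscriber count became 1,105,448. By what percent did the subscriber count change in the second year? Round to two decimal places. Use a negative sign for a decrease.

After the first year: 641,792 × 1.49 = 956270.08.
Second-year multiplier: 1,105,448 ÷ 956270.08 ≈ 1.156.
That is a change of 15.60%.

15.60%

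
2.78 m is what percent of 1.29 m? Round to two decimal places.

2.78 m ÷ 1.29 m ≈ 215.50%.

215.50%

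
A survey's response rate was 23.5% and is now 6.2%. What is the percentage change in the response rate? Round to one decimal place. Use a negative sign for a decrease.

The change is 6.2 − 23.5 = -17.3 percentage points.
Relative to the original 23.5%, that is -17.3 ÷ 23.5 ≈ -73.6%.

-73.6%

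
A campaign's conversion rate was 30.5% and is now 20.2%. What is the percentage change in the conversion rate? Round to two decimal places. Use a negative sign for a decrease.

The change is 20.2 − 30.5 = -10.3 percentage points.
Relative to the original 30.5%, that is -10.3 ÷ 30.5 ≈ -33.77%.

-33.77%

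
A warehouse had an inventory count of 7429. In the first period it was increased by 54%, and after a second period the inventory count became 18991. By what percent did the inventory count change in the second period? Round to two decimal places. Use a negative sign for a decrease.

After the first period: 7429 × 1.54 = 11440.66.
Second-period multiplier: 18991 ÷ 11440.66 ≈ 1.659957.
That is a change of 66.00%.

66.00%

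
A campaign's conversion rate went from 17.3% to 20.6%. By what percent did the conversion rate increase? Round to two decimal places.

The change is 20.6 − 17.3 = 3.3 percentage points.
Relative to the original 17.3%, that is 3.3 ÷ 17.3 ≈ 19.08%.
So the conversion rate rose by 19.08%.

19.08%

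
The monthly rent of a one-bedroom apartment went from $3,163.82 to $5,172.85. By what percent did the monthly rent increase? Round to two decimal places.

63.50%

Change: $5,172.85 − $3,163.82 = $2,009.03.
Relative to the original: $2,009.03 ÷ $3,163.82 ≈ 63.50%.
So the monthly rent increased by 63.50%.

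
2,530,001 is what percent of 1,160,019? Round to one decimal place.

2,530,001 ÷ 1,160,019 ≈ 218.1%.

218.1%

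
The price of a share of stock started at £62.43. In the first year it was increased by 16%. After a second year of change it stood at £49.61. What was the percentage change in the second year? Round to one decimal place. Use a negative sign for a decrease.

After the first year: £62.43 × 1.16 = £72.4188.
Second-year multiplier: £49.61 ÷ £72.4188 ≈ 0.68504.
That is a change of -31.5%.

-31.5%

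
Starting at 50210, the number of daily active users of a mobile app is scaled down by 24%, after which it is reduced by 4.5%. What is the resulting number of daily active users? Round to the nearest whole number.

36442

Apply the 24% decrease: 50210 × 0.76 = 38159.6.
After the 4.5% decrease: 38159.6 × 0.955 = 36442.418 ≈ 36442.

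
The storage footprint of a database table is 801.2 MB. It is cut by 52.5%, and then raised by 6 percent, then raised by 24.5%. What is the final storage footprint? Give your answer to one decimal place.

502.2 MB

Each change multiplies by a factor: 0.475 × 1.06 × 1.245 = 0.6268575.
801.2 × 0.6268575 = 502.238229 ≈ 502.2.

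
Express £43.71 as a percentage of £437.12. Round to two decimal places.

£43.71 ÷ £437.12 ≈ 10.00%.

10.00%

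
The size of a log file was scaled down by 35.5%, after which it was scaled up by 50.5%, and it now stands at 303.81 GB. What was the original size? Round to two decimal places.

The overall multiplier applied was 0.645 × 1.505 = 0.970725.
So the original size was 303.81 ÷ 0.970725 ≈ 312.97 GB.

312.97 GB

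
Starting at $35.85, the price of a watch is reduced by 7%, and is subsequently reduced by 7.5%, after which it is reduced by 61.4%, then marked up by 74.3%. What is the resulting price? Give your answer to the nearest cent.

Apply the 7% decrease: $35.85 × 0.93 = $33.3405.
Apply the 7.5% decrease: $33.3405 × 0.925 = $30.8399625.
After the 61.4% decrease: $30.8399625 × 0.386 = $11.904225525.
74.3% increase: $11.904225525 × 1.743 = $20.749065090075 ≈ $20.75.

$20.75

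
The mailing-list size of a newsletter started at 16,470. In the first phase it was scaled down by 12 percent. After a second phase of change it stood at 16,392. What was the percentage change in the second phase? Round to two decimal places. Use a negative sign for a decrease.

13.10%

After the first phase: 16,470 × 0.88 = 14493.6.
Second-phase multiplier: 16,392 ÷ 14493.6 ≈ 1.130982.
That is a change of 13.10%.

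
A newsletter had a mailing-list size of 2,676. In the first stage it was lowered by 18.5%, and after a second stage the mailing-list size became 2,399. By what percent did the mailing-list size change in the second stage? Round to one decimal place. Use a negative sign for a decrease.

After the first stage: 2,676 × 0.815 = 2180.94.
Second-stage multiplier: 2,399 ÷ 2180.94 ≈ 1.09998.
That is a change of 10.0%.

10.0%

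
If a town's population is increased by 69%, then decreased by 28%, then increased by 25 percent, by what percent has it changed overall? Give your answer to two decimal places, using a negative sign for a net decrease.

52.10%

The combined multiplier is 1.69 × 0.72 × 1.25 = 1.521.
That corresponds to an increase of 52.10%.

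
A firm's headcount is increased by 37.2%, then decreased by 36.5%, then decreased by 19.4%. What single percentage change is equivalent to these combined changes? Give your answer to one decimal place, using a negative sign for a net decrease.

The combined multiplier is 1.372 × 0.635 × 0.806 = 0.70220332.
That corresponds to a decrease of 29.8%.

-29.8%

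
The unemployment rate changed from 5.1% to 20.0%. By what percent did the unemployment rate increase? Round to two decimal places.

The change is 20.0 − 5.1 = 14.9 percentage points.
Relative to the original 5.1%, that is 14.9 ÷ 5.1 ≈ 292.16%.
So the unemployment rate rose by 292.16%.

292.16%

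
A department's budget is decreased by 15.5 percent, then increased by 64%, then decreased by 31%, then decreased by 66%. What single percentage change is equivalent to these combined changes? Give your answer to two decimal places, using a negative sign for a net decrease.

-67.49%

The combined multiplier is 0.845 × 1.64 × 0.69 × 0.34 = 0.32510868.
That corresponds to a decrease of 67.49%.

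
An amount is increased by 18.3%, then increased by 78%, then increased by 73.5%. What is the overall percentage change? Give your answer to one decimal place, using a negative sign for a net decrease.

265.3%

An 18.3% increase multiplies by 1.183.
Then a 78% increase: 1.183 × 1.78 = 2.10574.
Then a 73.5% increase: 2.10574 × 1.735 = 3.6534589.
Overall factor 3.6534589, i.e. 265.3%.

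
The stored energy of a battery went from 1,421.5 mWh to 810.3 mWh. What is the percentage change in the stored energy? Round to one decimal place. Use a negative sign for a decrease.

-43.0%

Change: 810.3 − 1,421.5 = -611.2.
Relative to the original: -611.2 ÷ 1,421.5 ≈ -43.0%.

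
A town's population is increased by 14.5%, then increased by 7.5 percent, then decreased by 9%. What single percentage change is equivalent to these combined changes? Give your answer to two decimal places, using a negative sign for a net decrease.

A 14.5% increase multiplies by 1.145.
Then a 7.5% increase: 1.145 × 1.075 = 1.230875.
Then a 9% decrease: 1.230875 × 0.91 = 1.12009625.
Overall factor 1.12009625, i.e. 12.01%.

12.01%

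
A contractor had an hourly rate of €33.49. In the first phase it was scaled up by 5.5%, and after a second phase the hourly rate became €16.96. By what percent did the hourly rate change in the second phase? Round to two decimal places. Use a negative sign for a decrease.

After the first phase: €33.49 × 1.055 = €35.33195.
Second-phase multiplier: €16.96 ÷ €35.33195 ≈ 0.480019.
That is a change of -52.00%.

-52.00%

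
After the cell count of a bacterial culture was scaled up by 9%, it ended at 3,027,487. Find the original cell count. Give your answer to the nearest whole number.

The overall multiplier applied was 1.09.
So the original cell count was 3,027,487 ÷ 1.09 ≈ 2,777,511.

2,777,511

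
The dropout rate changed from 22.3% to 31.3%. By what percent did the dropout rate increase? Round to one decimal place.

40.4%

The change is 31.3 − 22.3 = 9.0 percentage points.
Relative to the original 22.3%, that is 9.0 ÷ 22.3 ≈ 40.4%.
So the dropout rate rose by 40.4%.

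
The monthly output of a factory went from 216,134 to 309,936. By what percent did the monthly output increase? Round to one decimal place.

43.4%

Change: 309,936 − 216,134 = 93,802.
Relative to the original: 93,802 ÷ 216,134 ≈ 43.4%.
So the monthly output increased by 43.4%.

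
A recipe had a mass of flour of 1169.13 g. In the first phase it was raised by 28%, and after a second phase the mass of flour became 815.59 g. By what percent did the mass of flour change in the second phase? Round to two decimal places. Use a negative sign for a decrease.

-45.50%

After the first phase: 1169.13 × 1.28 = 1496.4864.
Second-phase multiplier: 815.59 ÷ 1496.4864 ≈ 0.545003.
That is a change of -45.50%.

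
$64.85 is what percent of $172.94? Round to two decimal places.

$64.85 ÷ $172.94 ≈ 37.50%.

37.50%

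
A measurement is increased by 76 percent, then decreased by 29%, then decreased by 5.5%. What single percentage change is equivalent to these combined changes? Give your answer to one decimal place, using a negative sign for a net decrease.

A 76% increase multiplies by 1.76.
Then a 29% decrease: 1.76 × 0.71 = 1.2496.
Then a 5.5% decrease: 1.2496 × 0.945 = 1.180872.
Overall factor 1.180872, i.e. 18.1%.

18.1%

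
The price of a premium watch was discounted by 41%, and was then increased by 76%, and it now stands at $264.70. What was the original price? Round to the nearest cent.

The overall multiplier applied was 0.59 × 1.76 = 1.0384.
So the original price was $264.70 ÷ 1.0384 ≈ $254.91.

$254.91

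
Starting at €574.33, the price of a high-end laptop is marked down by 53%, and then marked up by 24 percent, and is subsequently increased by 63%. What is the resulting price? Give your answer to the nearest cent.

€545.59

Each change multiplies by a factor: 0.47 × 1.24 × 1.63 = 0.949964.
€574.33 × 0.949964 = €545.59282412 ≈ €545.59.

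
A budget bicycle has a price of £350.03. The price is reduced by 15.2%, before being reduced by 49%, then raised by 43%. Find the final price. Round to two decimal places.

£216.47

Apply the 15.2% decrease: £350.03 × 0.848 = £296.82544.
Apply the 49% decrease: £296.82544 × 0.51 = £151.3809744.
Apply the 43% increase: £151.3809744 × 1.43 = £216.474793392 ≈ £216.47.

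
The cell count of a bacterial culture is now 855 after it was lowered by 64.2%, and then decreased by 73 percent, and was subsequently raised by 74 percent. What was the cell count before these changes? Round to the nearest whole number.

The overall multiplier applied was 0.358 × 0.27 × 1.74 = 0.1681884.
So the original cell count was 855 ÷ 0.1681884 ≈ 5,084.

5,084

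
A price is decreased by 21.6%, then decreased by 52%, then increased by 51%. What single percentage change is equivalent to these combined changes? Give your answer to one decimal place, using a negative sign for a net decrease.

-43.2%

A 21.6% decrease multiplies by 0.784.
Then a 52% decrease: 0.784 × 0.48 = 0.37632.
Then a 51% increase: 0.37632 × 1.51 = 0.5682432.
Overall factor 0.5682432, i.e. -43.2%.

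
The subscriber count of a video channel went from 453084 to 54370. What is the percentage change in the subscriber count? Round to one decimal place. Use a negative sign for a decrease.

Change: 54370 − 453084 = -398714.
Relative to the original: -398714 ÷ 453084 ≈ -88.0%.

-88.0%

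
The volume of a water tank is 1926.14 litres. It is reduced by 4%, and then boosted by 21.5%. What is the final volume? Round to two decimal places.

2246.65 litres

Each change multiplies by a factor: 0.96 × 1.215 = 1.1664.
1926.14 × 1.1664 = 2246.649696 ≈ 2246.65.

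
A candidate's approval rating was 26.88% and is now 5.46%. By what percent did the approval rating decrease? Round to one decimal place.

79.7%

The change is 5.46 − 26.88 = -21.42 percentage points.
Relative to the original 26.88%, that is -21.42 ÷ 26.88 ≈ -79.7%.
So the approval rating fell by 79.7%.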